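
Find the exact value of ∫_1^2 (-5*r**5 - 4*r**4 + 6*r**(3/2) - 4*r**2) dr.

-2671/30 + 48*sqrt(2)/5

By the power rule, an antiderivative is F(r) = -5*r**6/6 + 12*r**(5/2)/5 - 4*r**5/5 - 4*r**3/3.
Then F(2) - F(1) = (-448/5 + 48*sqrt(2)/5) - (-17/30) = -2671/30 + 48*sqrt(2)/5.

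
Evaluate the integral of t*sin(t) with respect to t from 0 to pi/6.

Integrate by parts once (u = t, dv = sin(t) dt).
An antiderivative is F(t) = -t*cos(t) + sin(t).
Then F(pi/6) - F(0) = (-sqrt(3)*pi/12 + 1/2) - (0) = -sqrt(3)*pi/12 + 1/2.

-sqrt(3)*pi/12 + 1/2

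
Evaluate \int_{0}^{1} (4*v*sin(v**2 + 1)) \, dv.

-2*cos(2) + 2*cos(1)

Let u = v**2 + 1, so du = 2*v dv. When v = 0, u = 1; when v = 1, u = 2.
The integral becomes 2·∫ sin(u) du from 1 to 2, with antiderivative -2*cos(u).
Back in v: F(v) = -2*cos(v**2 + 1).
Then F(1) - F(0) = (-2*cos(2)) - (-2*cos(1)) = -2*cos(2) + 2*cos(1).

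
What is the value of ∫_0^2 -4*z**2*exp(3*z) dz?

Integrate by parts twice (u = z^2, dv = -4*exp(3*z) dz).
An antiderivative is F(z) = (-36*z**2 + 24*z - 8)*exp(3*z)/27.
Then F(2) - F(0) = (-104*exp(6)/27) - (-8/27) = 8/27 - 104*exp(6)/27.

8/27 - 104*exp(6)/27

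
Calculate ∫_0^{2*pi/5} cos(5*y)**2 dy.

pi/5

Use the identity cos^2(5*y) = (1 + cos(10*y))/2.
An antiderivative is F(y) = y/2 + sin(10*y)/20.
Then F(2*pi/5) - F(0) = (pi/5) - (0) = pi/5.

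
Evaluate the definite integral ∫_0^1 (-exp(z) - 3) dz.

An antiderivative is F(z) = -3*z - exp(z).
Then F(1) - F(0) = (-3 - E) - (-1) = -E - 2.

-E - 2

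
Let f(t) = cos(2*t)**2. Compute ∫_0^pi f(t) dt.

Use the identity cos^2(2*t) = (1 + cos(4*t))/2.
An antiderivative is F(t) = t/2 + sin(4*t)/8.
Then F(pi) - F(0) = (pi/2) - (0) = pi/2.

pi/2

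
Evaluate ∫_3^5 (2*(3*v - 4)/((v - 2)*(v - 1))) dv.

2*log(2) + 4*log(3)

Factor the denominator: v**2 - 3*v + 2 = (v - 1)(v - 2).
Partial fractions: 2*(3*v - 4)/((v - 2)*(v - 1)) = 2/(v - 1) + 4/(v - 2).
An antiderivative is F(v) = 4*log(v - 2) + 2*log(v - 1).
Then F(5) - F(3) = (4*log(2) + 4*log(3)) - (log(4)) = 2*log(2) + 4*log(3).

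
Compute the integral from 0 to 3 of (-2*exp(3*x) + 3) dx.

An antiderivative is F(x) = -2*exp(3*x)/3 + 3*x.
Then F(3) - F(0) = (9 - 2*exp(9)/3) - (-2/3) = 29/3 - 2*exp(9)/3.

29/3 - 2*exp(9)/3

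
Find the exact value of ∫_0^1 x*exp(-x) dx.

Integrate by parts once (u = x, dv = exp(-x) dx).
An antiderivative is F(x) = (-x - 1)*exp(-x).
Then F(1) - F(0) = (-2*exp(-1)) - (-1) = 1 - 2*exp(-1).

1 - 2*exp(-1)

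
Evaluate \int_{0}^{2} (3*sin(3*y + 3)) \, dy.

cos(3) - cos(9)

Let u = 3*y + 3, so du = 3 dy. When y = 0, u = 3; when y = 2, u = 9.
The integral becomes ∫ sin(u) du from 3 to 9, with antiderivative -cos(u).
Back in y: F(y) = -cos(3*y + 3).
Then F(2) - F(0) = (-cos(9)) - (-cos(3)) = cos(3) - cos(9).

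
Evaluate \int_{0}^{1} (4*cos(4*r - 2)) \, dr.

Let u = 4*r - 2, so du = 4 dr. When r = 0, u = -2; when r = 1, u = 2.
The integral becomes ∫ cos(u) du from -2 to 2, with antiderivative sin(u).
Back in r: F(r) = sin(4*r - 2).
Then F(1) - F(0) = (sin(2)) - (-sin(2)) = 2*sin(2).

2*sin(2)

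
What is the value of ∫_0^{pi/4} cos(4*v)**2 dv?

pi/8

Use the identity cos^2(4*v) = (1 + cos(8*v))/2.
An antiderivative is F(v) = v/2 + sin(8*v)/16.
Then F(pi/4) - F(0) = (pi/8) - (0) = pi/8.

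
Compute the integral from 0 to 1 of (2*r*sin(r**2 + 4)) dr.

cos(4) - cos(5)

Let u = r**2 + 4, so du = 2*r dr. When r = 0, u = 4; when r = 1, u = 5.
The integral becomes ∫ sin(u) du from 4 to 5, with antiderivative -cos(u).
Back in r: F(r) = -cos(r**2 + 4).
Then F(1) - F(0) = (-cos(5)) - (-cos(4)) = cos(4) - cos(5).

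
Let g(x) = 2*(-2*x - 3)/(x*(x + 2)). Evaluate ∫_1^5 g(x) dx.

Factor the denominator: x**2 + 2*x = (x + 2)x.
Partial fractions: 2*(-2*x - 3)/(x*(x + 2)) = -1/(x + 2) - 3/x.
An antiderivative is F(x) = -3*log(x) - log(x + 2).
Then F(5) - F(1) = (-3*log(5) - log(7)) - (-log(3)) = -3*log(5) - log(7) + log(3).

-3*log(5) - log(7) + log(3)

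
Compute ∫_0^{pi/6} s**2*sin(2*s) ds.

-1/8 - pi**2/144 + sqrt(3)*pi/24

Integrate by parts twice (u = s^2, dv = sin(2*s) ds).
An antiderivative is F(s) = -s**2*cos(2*s)/2 + s*sin(2*s)/2 + cos(2*s)/4.
Then F(pi/6) - F(0) = (-pi**2/144 + 1/8 + sqrt(3)*pi/24) - (1/4) = -1/8 - pi**2/144 + sqrt(3)*pi/24.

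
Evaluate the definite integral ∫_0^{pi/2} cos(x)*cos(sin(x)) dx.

sin(1)

Let u = sin(x), so du = cos(x) dx. When x = 0, u = 0; when x = pi/2, u = 1.
The integral becomes ∫ cos(u) du from 0 to 1, with antiderivative sin(u).
Back in x: F(x) = sin(sin(x)).
Then F(pi/2) - F(0) = (sin(1)) - (0) = sin(1).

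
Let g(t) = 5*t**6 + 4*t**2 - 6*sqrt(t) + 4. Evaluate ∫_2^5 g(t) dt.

By the power rule, an antiderivative is F(t) = 5*t**7/7 - 4*t**(3/2) + 4*t**3/3 + 4*t.
Then F(5) - F(2) = (1175795/21 - 20*sqrt(5)) - (2312/21 - 8*sqrt(2)) = -20*sqrt(5) + 8*sqrt(2) + 391161/7.

-20*sqrt(5) + 8*sqrt(2) + 391161/7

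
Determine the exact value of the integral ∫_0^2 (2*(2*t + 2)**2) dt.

208/3

Let u = 2*t + 2, so du = 2 dt. When t = 0, u = 2; when t = 2, u = 6.
The integral becomes ∫ u**2 du from 2 to 6, with antiderivative u**3/3.
Back in t: F(t) = (2*t + 2)**3/3.
Then F(2) - F(0) = (72) - (8/3) = 208/3.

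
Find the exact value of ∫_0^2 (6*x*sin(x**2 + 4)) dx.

Let u = x**2 + 4, so du = 2*x dx. When x = 0, u = 4; when x = 2, u = 8.
The integral becomes 3·∫ sin(u) du from 4 to 8, with antiderivative -3*cos(u).
Back in x: F(x) = -3*cos(x**2 + 4).
Then F(2) - F(0) = (-3*cos(8)) - (-3*cos(4)) = 3*cos(4) - 3*cos(8).

3*cos(4) - 3*cos(8)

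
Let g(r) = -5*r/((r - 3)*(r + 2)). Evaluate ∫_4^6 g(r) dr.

-log(48)

Factor the denominator: r**2 - r - 6 = (r + 2)(r - 3).
Partial fractions: -5*r/((r - 3)*(r + 2)) = -2/(r + 2) - 3/(r - 3).
An antiderivative is F(r) = -3*log(r - 3) - 2*log(r + 2).
Then F(6) - F(4) = (-6*log(2) - 3*log(3)) - (-log(36)) = -log(48).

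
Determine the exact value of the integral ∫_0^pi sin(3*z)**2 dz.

Use the identity sin^2(3*z) = (1 - cos(6*z))/2.
An antiderivative is F(z) = z/2 - sin(6*z)/12.
Then F(pi) - F(0) = (pi/2) - (0) = pi/2.

pi/2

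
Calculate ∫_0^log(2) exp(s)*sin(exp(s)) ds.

Let u = exp(s), so du = exp(s) ds. When s = 0, u = 1; when s = log(2), u = 2.
The integral becomes ∫ sin(u) du from 1 to 2, with antiderivative -cos(u).
Back in s: F(s) = -cos(exp(s)).
Then F(log(2)) - F(0) = (-cos(2)) - (-cos(1)) = -cos(2) + cos(1).

-cos(2) + cos(1)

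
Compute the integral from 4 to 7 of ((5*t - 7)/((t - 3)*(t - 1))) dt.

Factor the denominator: t**2 - 4*t + 3 = (t - 1)(t - 3).
Partial fractions: (5*t - 7)/((t - 3)*(t - 1)) = 1/(t - 1) + 4/(t - 3).
An antiderivative is F(t) = 4*log(t - 3) + log(t - 1).
Then F(7) - F(4) = (log(3) + 9*log(2)) - (log(3)) = 9*log(2).

9*log(2)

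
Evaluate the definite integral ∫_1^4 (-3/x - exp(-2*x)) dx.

An antiderivative is F(x) = -3*log(x) + exp(-2*x)/2.
Then F(4) - F(1) = (-6*log(2) + exp(-8)/2) - (exp(-2)/2) = (-12*exp(8)*log(2) - exp(6) + 1)*exp(-8)/2.

(-12*exp(8)*log(2) - exp(6) + 1)*exp(-8)/2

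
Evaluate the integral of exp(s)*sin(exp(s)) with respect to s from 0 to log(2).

Let u = exp(s), so du = exp(s) ds. When s = 0, u = 1; when s = log(2), u = 2.
The integral becomes ∫ sin(u) du from 1 to 2, with antiderivative -cos(u).
Back in s: F(s) = -cos(exp(s)).
Then F(log(2)) - F(0) = (-cos(2)) - (-cos(1)) = -cos(2) + cos(1).

-cos(2) + cos(1)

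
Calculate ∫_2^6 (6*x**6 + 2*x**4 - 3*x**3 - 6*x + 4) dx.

By the power rule, an antiderivative is F(x) = 6*x**7/7 + 2*x**5/5 - 3*x**4/4 - 3*x**2 + 4*x.
Then F(6) - F(2) = (8469984/35) - (3728/35) = 8466256/35.

8466256/35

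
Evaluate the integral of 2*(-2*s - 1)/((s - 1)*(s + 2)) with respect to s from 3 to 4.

log(25/81)

Factor the denominator: s**2 + s - 2 = (s + 2)(s - 1).
Partial fractions: 2*(-2*s - 1)/((s - 1)*(s + 2)) = -2/(s + 2) - 2/(s - 1).
An antiderivative is F(s) = -2*log(s - 1) - 2*log(s + 2).
Then F(4) - F(3) = (-4*log(3) - 2*log(2)) - (-log(100)) = log(25/81).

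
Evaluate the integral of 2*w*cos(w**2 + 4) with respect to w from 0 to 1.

sin(5) - sin(4)

Let u = w**2 + 4, so du = 2*w dw. When w = 0, u = 4; when w = 1, u = 5.
The integral becomes ∫ cos(u) du from 4 to 5, with antiderivative sin(u).
Back in w: F(w) = sin(w**2 + 4).
Then F(1) - F(0) = (sin(5)) - (sin(4)) = sin(5) - sin(4).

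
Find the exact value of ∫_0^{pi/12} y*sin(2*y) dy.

-sqrt(3)*pi/48 + 1/8

Integrate by parts once (u = y, dv = sin(2*y) dy).
An antiderivative is F(y) = -y*cos(2*y)/2 + sin(2*y)/4.
Then F(pi/12) - F(0) = (-sqrt(3)*pi/48 + 1/8) - (0) = -sqrt(3)*pi/48 + 1/8.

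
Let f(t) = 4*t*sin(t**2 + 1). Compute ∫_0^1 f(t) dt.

Let u = t**2 + 1, so du = 2*t dt. When t = 0, u = 1; when t = 1, u = 2.
The integral becomes 2·∫ sin(u) du from 1 to 2, with antiderivative -2*cos(u).
Back in t: F(t) = -2*cos(t**2 + 1).
Then F(1) - F(0) = (-2*cos(2)) - (-2*cos(1)) = -2*cos(2) + 2*cos(1).

-2*cos(2) + 2*cos(1)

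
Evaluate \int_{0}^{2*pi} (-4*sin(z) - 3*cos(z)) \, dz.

An antiderivative is F(z) = -3*sin(z) + 4*cos(z).
Then F(2*pi) - F(0) = (4) - (4) = 0.

0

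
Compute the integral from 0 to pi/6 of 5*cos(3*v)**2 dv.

5*pi/12

Use the identity cos^2(3*v) = (1 + cos(6*v))/2.
An antiderivative is F(v) = 5*v/2 + 5*sin(6*v)/12.
Then F(pi/6) - F(0) = (5*pi/12) - (0) = 5*pi/12.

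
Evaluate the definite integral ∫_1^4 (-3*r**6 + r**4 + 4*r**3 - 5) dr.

-230184/35

By the power rule, an antiderivative is F(r) = -3*r**7/7 + r**5/5 + r**4 - 5*r.
Then F(4) - F(1) = (-230332/35) - (-148/35) = -230184/35.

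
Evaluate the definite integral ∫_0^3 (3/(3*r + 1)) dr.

Let u = 3*r + 1, so du = 3 dr. When r = 0, u = 1; when r = 3, u = 10.
The integral becomes ∫ 1/u du from 1 to 10, with antiderivative log(u).
Back in r: F(r) = log(3*r + 1).
Then F(3) - F(0) = (log(10)) - (0) = log(10).

log(10)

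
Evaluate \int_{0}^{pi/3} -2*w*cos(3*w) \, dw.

Integrate by parts once (u = w, dv = -2*cos(3*w) dw).
An antiderivative is F(w) = -2*w*sin(3*w)/3 - 2*cos(3*w)/9.
Then F(pi/3) - F(0) = (2/9) - (-2/9) = 4/9.

4/9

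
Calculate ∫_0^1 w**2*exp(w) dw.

-2 + E

Integrate by parts twice (u = w^2, dv = exp(w) dw).
An antiderivative is F(w) = (w**2 - 2*w + 2)*exp(w).
Then F(1) - F(0) = (E) - (2) = -2 + E.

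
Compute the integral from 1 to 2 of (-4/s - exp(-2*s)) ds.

An antiderivative is F(s) = -4*log(s) + exp(-2*s)/2.
Then F(2) - F(1) = (-4*log(2) + exp(-4)/2) - (exp(-2)/2) = (-8*exp(4)*log(2) - exp(2) + 1)*exp(-4)/2.

(-8*exp(4)*log(2) - exp(2) + 1)*exp(-4)/2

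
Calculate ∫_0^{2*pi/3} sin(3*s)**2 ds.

Use the identity sin^2(3*s) = (1 - cos(6*s))/2.
An antiderivative is F(s) = s/2 - sin(6*s)/12.
Then F(2*pi/3) - F(0) = (pi/3) - (0) = pi/3.

pi/3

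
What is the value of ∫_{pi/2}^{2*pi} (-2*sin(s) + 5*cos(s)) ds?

-3

An antiderivative is F(s) = 5*sin(s) + 2*cos(s).
Then F(2*pi) - F(pi/2) = (2) - (5) = -3.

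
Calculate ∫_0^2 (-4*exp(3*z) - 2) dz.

-4*exp(6)/3 - 8/3

An antiderivative is F(z) = -4*exp(3*z)/3 - 2*z.
Then F(2) - F(0) = (-4*exp(6)/3 - 4) - (-4/3) = -4*exp(6)/3 - 8/3.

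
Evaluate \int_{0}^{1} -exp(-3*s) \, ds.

(1 - exp(3))*exp(-3)/3

An antiderivative is F(s) = exp(-3*s)/3.
Then F(1) - F(0) = (exp(-3)/3) - (1/3) = (1 - exp(3))*exp(-3)/3.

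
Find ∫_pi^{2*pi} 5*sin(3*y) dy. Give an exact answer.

-10/3

An antiderivative is F(y) = -5*cos(3*y)/3.
Then F(2*pi) - F(pi) = (-5/3) - (5/3) = -10/3.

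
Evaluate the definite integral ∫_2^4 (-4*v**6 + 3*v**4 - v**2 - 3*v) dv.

By the power rule, an antiderivative is F(v) = -4*v**7/7 + 3*v**5/5 - v**3/3 - 3*v**2/2.
Then F(4) - F(2) = (-923288/105) - (-6574/105) = -916714/105.

-916714/105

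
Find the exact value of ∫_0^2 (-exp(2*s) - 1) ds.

-exp(4)/2 - 3/2

An antiderivative is F(s) = -exp(2*s)/2 - s.
Then F(2) - F(0) = (-exp(4)/2 - 2) - (-1/2) = -exp(4)/2 - 3/2.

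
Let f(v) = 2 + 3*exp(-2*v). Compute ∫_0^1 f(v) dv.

An antiderivative is F(v) = 2*v - 3*exp(-2*v)/2.
Then F(1) - F(0) = (2 - 3*exp(-2)/2) - (-3/2) = 7/2 - 3*exp(-2)/2.

7/2 - 3*exp(-2)/2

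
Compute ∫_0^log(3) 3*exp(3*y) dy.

Let u = exp(y), so du = exp(y) dy. When y = 0, u = 1; when y = log(3), u = 3.
The integral becomes 3·∫ u**2 du from 1 to 3, with antiderivative u**3.
Back in y: F(y) = exp(3*y).
Then F(log(3)) - F(0) = (27) - (1) = 26.

26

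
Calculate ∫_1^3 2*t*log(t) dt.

-4 + 9*log(3)

Integrate by parts once (u = ln t, dv = 2*t dt).
An antiderivative is F(t) = t**2*(2*log(t) - 1)/2.
Then F(3) - F(1) = (-9/2 + 9*log(3)) - (-1/2) = -4 + 9*log(3).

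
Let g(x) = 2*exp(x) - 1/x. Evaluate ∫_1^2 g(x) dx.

An antiderivative is F(x) = 2*exp(x) - log(x).
Then F(2) - F(1) = (-log(2) + 2*exp(2)) - (2*exp(1)) = -2*exp(1) - log(2) + 2*exp(2).

-2*exp(1) - log(2) + 2*exp(2)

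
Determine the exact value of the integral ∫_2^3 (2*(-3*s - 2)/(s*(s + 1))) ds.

Factor the denominator: s**2 + s = (s + 1)s.
Partial fractions: 2*(-3*s - 2)/(s*(s + 1)) = -2/(s + 1) - 4/s.
An antiderivative is F(s) = -4*log(s) - 2*log(s + 1).
Then F(3) - F(2) = (-4*log(3) - 4*log(2)) - (-4*log(2) - 2*log(3)) = -log(9).

-log(9)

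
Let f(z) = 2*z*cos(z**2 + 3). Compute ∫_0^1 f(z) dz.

Let u = z**2 + 3, so du = 2*z dz. When z = 0, u = 3; when z = 1, u = 4.
The integral becomes ∫ cos(u) du from 3 to 4, with antiderivative sin(u).
Back in z: F(z) = sin(z**2 + 3).
Then F(1) - F(0) = (sin(4)) - (sin(3)) = sin(4) - sin(3).

sin(4) - sin(3)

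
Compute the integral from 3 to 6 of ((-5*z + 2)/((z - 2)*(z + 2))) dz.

Factor the denominator: z**2 - 4 = (z + 2)(z - 2).
Partial fractions: (-5*z + 2)/((z - 2)*(z + 2)) = -3/(z + 2) - 2/(z - 2).
An antiderivative is F(z) = -2*log(z - 2) - 3*log(z + 2).
Then F(6) - F(3) = (-13*log(2)) - (-3*log(5)) = -13*log(2) + 3*log(5).

-13*log(2) + 3*log(5)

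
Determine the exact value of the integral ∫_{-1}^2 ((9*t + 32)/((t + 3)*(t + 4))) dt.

-log(2) + 5*log(5)

Factor the denominator: t**2 + 7*t + 12 = (t + 4)(t + 3).
Partial fractions: (9*t + 32)/((t + 3)*(t + 4)) = 4/(t + 4) + 5/(t + 3).
An antiderivative is F(t) = 5*log(t + 3) + 4*log(t + 4).
Then F(2) - F(-1) = (4*log(2) + 4*log(3) + 5*log(5)) - (5*log(2) + 4*log(3)) = -log(2) + 5*log(5).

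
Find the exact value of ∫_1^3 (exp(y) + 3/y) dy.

An antiderivative is F(y) = exp(y) + 3*log(y).
Then F(3) - F(1) = (log(27) + exp(3)) - (exp(1)) = -exp(1) + log(27) + exp(3).

-exp(1) + log(27) + exp(3)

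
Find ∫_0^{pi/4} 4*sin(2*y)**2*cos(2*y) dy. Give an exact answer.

Let u = sin(2*y), so du = 2*cos(2*y) dy. When y = 0, u = 0; when y = pi/4, u = 1.
The integral becomes 2·∫ u**2 du from 0 to 1, with antiderivative 2*u**3/3.
Back in y: F(y) = 2*sin(2*y)**3/3.
Then F(pi/4) - F(0) = (2/3) - (0) = 2/3.

2/3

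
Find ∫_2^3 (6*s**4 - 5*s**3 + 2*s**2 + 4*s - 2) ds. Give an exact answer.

By the power rule, an antiderivative is F(s) = 6*s**5/5 - 5*s**4/4 + 2*s**3/3 + 2*s**2 - 2*s.
Then F(3) - F(2) = (4407/20) - (416/15) = 11557/60.

11557/60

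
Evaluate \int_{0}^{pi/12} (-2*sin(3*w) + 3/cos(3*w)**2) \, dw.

An antiderivative is F(w) = 2*cos(3*w)/3 + tan(3*w).
Then F(pi/12) - F(0) = (sqrt(2)/3 + 1) - (2/3) = 1/3 + sqrt(2)/3.

1/3 + sqrt(2)/3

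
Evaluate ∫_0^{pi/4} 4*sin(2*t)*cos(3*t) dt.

Use the identity sin(2*t)cos(3*t) = [sin(5*t) + sin(-t)]/2.
An antiderivative is F(t) = 2*cos(t) - 2*cos(5*t)/5.
Then F(pi/4) - F(0) = (6*sqrt(2)/5) - (8/5) = -8/5 + 6*sqrt(2)/5.

-8/5 + 6*sqrt(2)/5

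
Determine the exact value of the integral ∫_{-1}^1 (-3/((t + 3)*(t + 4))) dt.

-3*log(3) - 3*log(2) + 3*log(5)

Factor the denominator: t**2 + 7*t + 12 = (t + 4)(t + 3).
Partial fractions: -3/((t + 3)*(t + 4)) = 3/(t + 4) - 3/(t + 3).
An antiderivative is F(t) = -3*log(t + 3) + 3*log(t + 4).
Then F(1) - F(-1) = (-6*log(2) + 3*log(5)) - (log(27/8)) = -3*log(3) - 3*log(2) + 3*log(5).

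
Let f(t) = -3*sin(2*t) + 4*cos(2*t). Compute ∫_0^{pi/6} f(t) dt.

An antiderivative is F(t) = 2*sin(2*t) + 3*cos(2*t)/2.
Then F(pi/6) - F(0) = (3/4 + sqrt(3)) - (3/2) = -3/4 + sqrt(3).

-3/4 + sqrt(3)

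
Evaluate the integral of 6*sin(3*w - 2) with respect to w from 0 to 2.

Let u = 3*w - 2, so du = 3 dw. When w = 0, u = -2; when w = 2, u = 4.
The integral becomes 2·∫ sin(u) du from -2 to 4, with antiderivative -2*cos(u).
Back in w: F(w) = -2*cos(3*w - 2).
Then F(2) - F(0) = (-2*cos(4)) - (-2*cos(2)) = 2*cos(2) - 2*cos(4).

2*cos(2) - 2*cos(4)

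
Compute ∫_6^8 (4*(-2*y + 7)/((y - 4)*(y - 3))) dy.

Factor the denominator: y**2 - 7*y + 12 = (y - 3)(y - 4).
Partial fractions: 4*(-2*y + 7)/((y - 4)*(y - 3)) = -4/(y - 3) - 4/(y - 4).
An antiderivative is F(y) = -4*log(y - 4) - 4*log(y - 3).
Then F(8) - F(6) = (-4*log(5) - 8*log(2)) - (-4*log(3) - 4*log(2)) = -4*log(5) - 4*log(2) + 4*log(3).

-4*log(5) - 4*log(2) + 4*log(3)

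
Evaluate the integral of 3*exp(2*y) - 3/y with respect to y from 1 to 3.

An antiderivative is F(y) = 3*exp(2*y)/2 - 3*log(y).
Then F(3) - F(1) = (-log(27) + 3*exp(6)/2) - (3*exp(2)/2) = -3*exp(2)/2 - log(27) + 3*exp(6)/2.

-3*exp(2)/2 - log(27) + 3*exp(6)/2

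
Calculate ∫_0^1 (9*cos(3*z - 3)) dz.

3*sin(3)

Let u = 3*z - 3, so du = 3 dz. When z = 0, u = -3; when z = 1, u = 0.
The integral becomes 3·∫ cos(u) du from -3 to 0, with antiderivative 3*sin(u).
Back in z: F(z) = 3*sin(3*z - 3).
Then F(1) - F(0) = (0) - (-3*sin(3)) = 3*sin(3).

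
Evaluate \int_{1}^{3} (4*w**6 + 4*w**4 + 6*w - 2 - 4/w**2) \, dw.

153308/105

By the power rule, an antiderivative is F(w) = 4*w**7/7 + 4*w**5/5 + 3*w**2 - 2*w + 4/w.
Then F(3) - F(1) = (153977/105) - (223/35) = 153308/105.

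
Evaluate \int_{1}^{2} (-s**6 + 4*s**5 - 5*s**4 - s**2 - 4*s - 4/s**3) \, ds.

-713/42

By the power rule, an antiderivative is F(s) = -s**7/7 + 2*s**6/3 - s**5 - s**3/3 - 2*s**2 + 2/s**2.
Then F(2) - F(1) = (-249/14) - (-17/21) = -713/42.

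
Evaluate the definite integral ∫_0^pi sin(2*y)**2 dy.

pi/2

Use the identity sin^2(2*y) = (1 - cos(4*y))/2.
An antiderivative is F(y) = y/2 - sin(4*y)/8.
Then F(pi) - F(0) = (pi/2) - (0) = pi/2.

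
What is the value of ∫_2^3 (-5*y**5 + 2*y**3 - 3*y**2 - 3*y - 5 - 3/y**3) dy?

By the power rule, an antiderivative is F(y) = -5*y**6/6 + y**4/2 - y**3 - 3*y**2/2 - 5*y + 3/(2*y**2).
Then F(3) - F(2) = (-1867/3) - (-1655/24) = -4427/8.

-4427/8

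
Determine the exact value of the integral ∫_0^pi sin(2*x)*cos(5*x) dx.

Use the identity sin(2*x)cos(5*x) = [sin(7*x) + sin(-3*x)]/2.
An antiderivative is F(x) = cos(3*x)/6 - cos(7*x)/14.
Then F(pi) - F(0) = (-2/21) - (2/21) = -4/21.

-4/21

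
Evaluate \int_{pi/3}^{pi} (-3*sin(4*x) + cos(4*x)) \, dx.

An antiderivative is F(x) = sin(4*x)/4 + 3*cos(4*x)/4.
Then F(pi) - F(pi/3) = (3/4) - (-3/8 - sqrt(3)/8) = sqrt(3)/8 + 9/8.

sqrt(3)/8 + 9/8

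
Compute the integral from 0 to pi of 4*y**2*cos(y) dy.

-8*pi

Integrate by parts twice (u = y^2, dv = 4*cos(y) dy).
An antiderivative is F(y) = 4*y**2*sin(y) + 8*y*cos(y) - 8*sin(y).
Then F(pi) - F(0) = (-8*pi) - (0) = -8*pi.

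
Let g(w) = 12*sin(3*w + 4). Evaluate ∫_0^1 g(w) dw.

Let u = 3*w + 4, so du = 3 dw. When w = 0, u = 4; when w = 1, u = 7.
The integral becomes 4·∫ sin(u) du from 4 to 7, with antiderivative -4*cos(u).
Back in w: F(w) = -4*cos(3*w + 4).
Then F(1) - F(0) = (-4*cos(7)) - (-4*cos(4)) = -4*cos(7) + 4*cos(4).

-4*cos(7) + 4*cos(4)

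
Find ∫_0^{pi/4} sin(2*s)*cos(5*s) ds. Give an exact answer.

Use the identity sin(2*s)cos(5*s) = [sin(7*s) + sin(-3*s)]/2.
An antiderivative is F(s) = cos(3*s)/6 - cos(7*s)/14.
Then F(pi/4) - F(0) = (-5*sqrt(2)/42) - (2/21) = -5*sqrt(2)/42 - 2/21.

-5*sqrt(2)/42 - 2/21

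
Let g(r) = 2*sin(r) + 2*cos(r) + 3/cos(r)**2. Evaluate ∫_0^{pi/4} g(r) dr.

5

An antiderivative is F(r) = 2*sin(r) - 2*cos(r) + 3*tan(r).
Then F(pi/4) - F(0) = (3) - (-2) = 5.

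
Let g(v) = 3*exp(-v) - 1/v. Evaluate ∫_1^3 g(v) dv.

-log(3) - 3*exp(-3) + 3*exp(-1)

An antiderivative is F(v) = -log(v) - 3*exp(-v).
Then F(3) - F(1) = (-log(3) - 3*exp(-3)) - (-3*exp(-1)) = -log(3) - 3*exp(-3) + 3*exp(-1).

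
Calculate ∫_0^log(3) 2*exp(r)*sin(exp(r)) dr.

2*cos(1) - 2*cos(3)

Let u = exp(r), so du = exp(r) dr. When r = 0, u = 1; when r = log(3), u = 3.
The integral becomes 2·∫ sin(u) du from 1 to 3, with antiderivative -2*cos(u).
Back in r: F(r) = -2*cos(exp(r)).
Then F(log(3)) - F(0) = (-2*cos(3)) - (-2*cos(1)) = 2*cos(1) - 2*cos(3).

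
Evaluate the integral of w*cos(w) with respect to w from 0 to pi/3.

Integrate by parts once (u = w, dv = cos(w) dw).
An antiderivative is F(w) = w*sin(w) + cos(w).
Then F(pi/3) - F(0) = (1/2 + sqrt(3)*pi/6) - (1) = -1/2 + sqrt(3)*pi/6.

-1/2 + sqrt(3)*pi/6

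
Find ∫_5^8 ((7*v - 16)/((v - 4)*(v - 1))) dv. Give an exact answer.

Factor the denominator: v**2 - 5*v + 4 = (v - 1)(v - 4).
Partial fractions: (7*v - 16)/((v - 4)*(v - 1)) = 3/(v - 1) + 4/(v - 4).
An antiderivative is F(v) = 4*log(v - 4) + 3*log(v - 1).
Then F(8) - F(5) = (8*log(2) + 3*log(7)) - (log(64)) = 2*log(2) + 3*log(7).

2*log(2) + 3*log(7)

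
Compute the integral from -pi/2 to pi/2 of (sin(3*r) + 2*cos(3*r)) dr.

An antiderivative is F(r) = 2*sin(3*r)/3 - cos(3*r)/3.
Then F(pi/2) - F(-pi/2) = (-2/3) - (2/3) = -4/3.

-4/3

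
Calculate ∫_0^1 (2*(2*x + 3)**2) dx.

98/3

Let u = 2*x + 3, so du = 2 dx. When x = 0, u = 3; when x = 1, u = 5.
The integral becomes ∫ u**2 du from 3 to 5, with antiderivative u**3/3.
Back in x: F(x) = (2*x + 3)**3/3.
Then F(1) - F(0) = (125/3) - (9) = 98/3.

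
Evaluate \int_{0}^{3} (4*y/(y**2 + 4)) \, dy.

Let u = y**2 + 4, so du = 2*y dy. When y = 0, u = 4; when y = 3, u = 13.
The integral becomes 2·∫ 1/u du from 4 to 13, with antiderivative 2*log(u).
Back in y: F(y) = 2*log(y**2 + 4).
Then F(3) - F(0) = (2*log(13)) - (log(16)) = -4*log(2) + 2*log(13).

-4*log(2) + 2*log(13)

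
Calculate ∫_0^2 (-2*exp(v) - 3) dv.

-2*exp(2) - 4

An antiderivative is F(v) = -3*v - 2*exp(v).
Then F(2) - F(0) = (-2*exp(2) - 6) - (-2) = -2*exp(2) - 4.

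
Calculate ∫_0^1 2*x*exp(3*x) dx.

Integrate by parts once (u = x, dv = 2*exp(3*x) dx).
An antiderivative is F(x) = (6*x - 2)*exp(3*x)/9.
Then F(1) - F(0) = (4*exp(3)/9) - (-2/9) = 2/9 + 4*exp(3)/9.

2/9 + 4*exp(3)/9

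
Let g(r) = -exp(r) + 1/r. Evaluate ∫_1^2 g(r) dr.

-exp(2) + log(2) + exp(1)

An antiderivative is F(r) = -exp(r) + log(r).
Then F(2) - F(1) = (-exp(2) + log(2)) - (-exp(1)) = -exp(2) + log(2) + exp(1).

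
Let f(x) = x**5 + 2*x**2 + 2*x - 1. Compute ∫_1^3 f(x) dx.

By the power rule, an antiderivative is F(x) = x**6/6 + 2*x**3/3 + x**2 - x.
Then F(3) - F(1) = (291/2) - (5/6) = 434/3.

434/3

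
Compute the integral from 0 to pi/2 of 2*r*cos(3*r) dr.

-pi/3 - 2/9

Integrate by parts once (u = r, dv = 2*cos(3*r) dr).
An antiderivative is F(r) = 2*r*sin(3*r)/3 + 2*cos(3*r)/9.
Then F(pi/2) - F(0) = (-pi/3) - (2/9) = -pi/3 - 2/9.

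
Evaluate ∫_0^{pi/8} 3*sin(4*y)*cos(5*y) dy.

-4/3 + 5*sqrt(sqrt(2) + 2)/6

Use the identity sin(4*y)cos(5*y) = [sin(9*y) + sin(-y)]/2.
An antiderivative is F(y) = 3*cos(y)/2 - cos(9*y)/6.
Then F(pi/8) - F(0) = (5*sqrt(sqrt(2) + 2)/6) - (4/3) = -4/3 + 5*sqrt(sqrt(2) + 2)/6.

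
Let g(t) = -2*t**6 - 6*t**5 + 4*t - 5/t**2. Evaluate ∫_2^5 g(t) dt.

By the power rule, an antiderivative is F(t) = -2*t**7/7 - t**6 + 2*t**2 + 5/t.
Then F(5) - F(2) = (-265268/7) - (-1261/14) = -529275/14.

-529275/14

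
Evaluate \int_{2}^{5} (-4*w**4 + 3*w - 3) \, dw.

By the power rule, an antiderivative is F(w) = -4*w**5/5 + 3*w**2/2 - 3*w.
Then F(5) - F(2) = (-4955/2) - (-128/5) = -24519/10.

-24519/10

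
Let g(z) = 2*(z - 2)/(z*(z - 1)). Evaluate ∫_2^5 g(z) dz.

-8*log(2) + 4*log(5)

Factor the denominator: z**2 - z = z(z - 1).
Partial fractions: 2*(z - 2)/(z*(z - 1)) = 4/z - 2/(z - 1).
An antiderivative is F(z) = 4*log(z) - 2*log(z - 1).
Then F(5) - F(2) = (-4*log(2) + 4*log(5)) - (log(16)) = -8*log(2) + 4*log(5).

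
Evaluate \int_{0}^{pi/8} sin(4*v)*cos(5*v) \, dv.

-4/9 + 5*sqrt(sqrt(2) + 2)/18

Use the identity sin(4*v)cos(5*v) = [sin(9*v) + sin(-v)]/2.
An antiderivative is F(v) = cos(v)/2 - cos(9*v)/18.
Then F(pi/8) - F(0) = (5*sqrt(sqrt(2) + 2)/18) - (4/9) = -4/9 + 5*sqrt(sqrt(2) + 2)/18.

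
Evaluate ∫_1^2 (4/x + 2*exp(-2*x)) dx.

An antiderivative is F(x) = 4*log(x) - exp(-2*x).
Then F(2) - F(1) = (-exp(-4) + 4*log(2)) - (-exp(-2)) = -exp(-4) + exp(-2) + 4*log(2).

-exp(-4) + exp(-2) + 4*log(2)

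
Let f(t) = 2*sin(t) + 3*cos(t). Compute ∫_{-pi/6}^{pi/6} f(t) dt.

3

An antiderivative is F(t) = 3*sin(t) - 2*cos(t).
Then F(pi/6) - F(-pi/6) = (3/2 - sqrt(3)) - (-sqrt(3) - 3/2) = 3.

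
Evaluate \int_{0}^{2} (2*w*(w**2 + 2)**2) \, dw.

Let u = w**2 + 2, so du = 2*w dw. When w = 0, u = 2; when w = 2, u = 6.
The integral becomes ∫ u**2 du from 2 to 6, with antiderivative u**3/3.
Back in w: F(w) = (w**2 + 2)**3/3.
Then F(2) - F(0) = (72) - (8/3) = 208/3.

208/3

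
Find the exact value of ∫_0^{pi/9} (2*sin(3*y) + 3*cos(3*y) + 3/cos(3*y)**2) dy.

An antiderivative is F(y) = sin(3*y) - 2*cos(3*y)/3 + tan(3*y).
Then F(pi/9) - F(0) = (-1/3 + 3*sqrt(3)/2) - (-2/3) = 1/3 + 3*sqrt(3)/2.

1/3 + 3*sqrt(3)/2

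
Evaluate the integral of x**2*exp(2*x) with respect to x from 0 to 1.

Integrate by parts twice (u = x^2, dv = exp(2*x) dx).
An antiderivative is F(x) = (2*x**2 - 2*x + 1)*exp(2*x)/4.
Then F(1) - F(0) = (exp(2)/4) - (1/4) = -1/4 + exp(2)/4.

-1/4 + exp(2)/4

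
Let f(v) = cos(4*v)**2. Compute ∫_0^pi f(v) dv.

Use the identity cos^2(4*v) = (1 + cos(8*v))/2.
An antiderivative is F(v) = v/2 + sin(8*v)/16.
Then F(pi) - F(0) = (pi/2) - (0) = pi/2.

pi/2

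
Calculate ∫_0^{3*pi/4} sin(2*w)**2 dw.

3*pi/8

Use the identity sin^2(2*w) = (1 - cos(4*w))/2.
An antiderivative is F(w) = w/2 - sin(4*w)/8.
Then F(3*pi/4) - F(0) = (3*pi/8) - (0) = 3*pi/8.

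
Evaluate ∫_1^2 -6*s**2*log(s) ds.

Integrate by parts once (u = ln s, dv = -6*s**2 ds).
An antiderivative is F(s) = -2*s**3*(3*log(s) - 1)/3.
Then F(2) - F(1) = (16/3 - 16*log(2)) - (2/3) = 14/3 - 16*log(2).

14/3 - 16*log(2)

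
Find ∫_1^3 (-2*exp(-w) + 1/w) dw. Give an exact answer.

-2*exp(-1) + 2*exp(-3) + log(3)

An antiderivative is F(w) = log(w) + 2*exp(-w).
Then F(3) - F(1) = (2*exp(-3) + log(3)) - (2*exp(-1)) = -2*exp(-1) + 2*exp(-3) + log(3).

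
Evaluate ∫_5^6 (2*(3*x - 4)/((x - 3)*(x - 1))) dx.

Factor the denominator: x**2 - 4*x + 3 = (x - 1)(x - 3).
Partial fractions: 2*(3*x - 4)/((x - 3)*(x - 1)) = 1/(x - 1) + 5/(x - 3).
An antiderivative is F(x) = 5*log(x - 3) + log(x - 1).
Then F(6) - F(5) = (log(5) + 5*log(3)) - (7*log(2)) = -7*log(2) + log(5) + 5*log(3).

-7*log(2) + log(5) + 5*log(3)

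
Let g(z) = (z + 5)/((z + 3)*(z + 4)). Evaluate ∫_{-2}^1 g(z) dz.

log(32/5)

Factor the denominator: z**2 + 7*z + 12 = (z + 4)(z + 3).
Partial fractions: (z + 5)/((z + 3)*(z + 4)) = -1/(z + 4) + 2/(z + 3).
An antiderivative is F(z) = 2*log(z + 3) - log(z + 4).
Then F(1) - F(-2) = (log(16/5)) - (-log(2)) = log(32/5).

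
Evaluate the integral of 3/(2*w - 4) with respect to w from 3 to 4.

3*log(2)/2

An antiderivative is F(w) = 3*log(2*w - 4)/2.
Then F(4) - F(3) = (log(8)) - (3*log(2)/2) = 3*log(2)/2.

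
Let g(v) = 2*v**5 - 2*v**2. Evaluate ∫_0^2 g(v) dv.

By the power rule, an antiderivative is F(v) = v**6/3 - 2*v**3/3.
Then F(2) - F(0) = (16) - (0) = 16.

16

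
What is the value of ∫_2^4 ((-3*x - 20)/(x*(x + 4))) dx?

-log(18)

Factor the denominator: x**2 + 4*x = (x + 4)x.
Partial fractions: (-3*x - 20)/(x*(x + 4)) = 2/(x + 4) - 5/x.
An antiderivative is F(x) = -5*log(x) + 2*log(x + 4).
Then F(4) - F(2) = (-log(16)) - (log(9/8)) = -log(18).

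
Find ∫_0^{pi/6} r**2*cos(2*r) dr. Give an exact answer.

-sqrt(3)/8 + sqrt(3)*pi**2/144 + pi/24

Integrate by parts twice (u = r^2, dv = cos(2*r) dr).
An antiderivative is F(r) = r**2*sin(2*r)/2 + r*cos(2*r)/2 - sin(2*r)/4.
Then F(pi/6) - F(0) = (-sqrt(3)/8 + sqrt(3)*pi**2/144 + pi/24) - (0) = -sqrt(3)/8 + sqrt(3)*pi**2/144 + pi/24.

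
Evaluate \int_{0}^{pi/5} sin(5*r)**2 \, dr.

pi/10

Use the identity sin^2(5*r) = (1 - cos(10*r))/2.
An antiderivative is F(r) = r/2 - sin(10*r)/20.
Then F(pi/5) - F(0) = (pi/10) - (0) = pi/10.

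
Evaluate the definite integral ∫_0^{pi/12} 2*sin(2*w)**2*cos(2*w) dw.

1/24

Let u = sin(2*w), so du = 2*cos(2*w) dw. When w = 0, u = 0; when w = pi/12, u = 1/2.
The integral becomes ∫ u**2 du from 0 to 1/2, with antiderivative u**3/3.
Back in w: F(w) = sin(2*w)**3/3.
Then F(pi/12) - F(0) = (1/24) - (0) = 1/24.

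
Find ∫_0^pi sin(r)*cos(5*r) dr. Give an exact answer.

0

Use the identity sin(r)cos(5*r) = [sin(6*r) + sin(-4*r)]/2.
An antiderivative is F(r) = cos(4*r)/8 - cos(6*r)/12.
Then F(pi) - F(0) = (1/24) - (1/24) = 0.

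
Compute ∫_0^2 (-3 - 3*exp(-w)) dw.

An antiderivative is F(w) = -3*w + 3*exp(-w).
Then F(2) - F(0) = (-6 + 3*exp(-2)) - (3) = -9 + 3*exp(-2).

-9 + 3*exp(-2)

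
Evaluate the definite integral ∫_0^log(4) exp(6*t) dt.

Let u = exp(t), so du = exp(t) dt. When t = 0, u = 1; when t = log(4), u = 4.
The integral becomes ∫ u**5 du from 1 to 4, with antiderivative u**6/6.
Back in t: F(t) = exp(6*t)/6.
Then F(log(4)) - F(0) = (2048/3) - (1/6) = 1365/2.

1365/2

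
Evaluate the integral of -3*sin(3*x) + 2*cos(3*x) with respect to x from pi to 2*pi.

2

An antiderivative is F(x) = 2*sin(3*x)/3 + cos(3*x).
Then F(2*pi) - F(pi) = (1) - (-1) = 2.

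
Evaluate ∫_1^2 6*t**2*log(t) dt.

-14/3 + 16*log(2)

Integrate by parts once (u = ln t, dv = 6*t**2 dt).
An antiderivative is F(t) = 2*t**3*(3*log(t) - 1)/3.
Then F(2) - F(1) = (-16/3 + 16*log(2)) - (-2/3) = -14/3 + 16*log(2).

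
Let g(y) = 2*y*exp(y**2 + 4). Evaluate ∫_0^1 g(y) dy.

Let u = y**2 + 4, so du = 2*y dy. When y = 0, u = 4; when y = 1, u = 5.
The integral becomes ∫ exp(u) du from 4 to 5, with antiderivative exp(u).
Back in y: F(y) = exp(y**2 + 4).
Then F(1) - F(0) = (exp(5)) - (exp(4)) = -exp(4) + exp(5).

-exp(4) + exp(5)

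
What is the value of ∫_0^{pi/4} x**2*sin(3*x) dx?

Integrate by parts twice (u = x^2, dv = sin(3*x) dx).
An antiderivative is F(x) = -x**2*cos(3*x)/3 + 2*x*sin(3*x)/9 + 2*cos(3*x)/27.
Then F(pi/4) - F(0) = (sqrt(2)*(-32 + 24*pi + 9*pi**2)/864) - (2/27) = -2/27 - sqrt(2)/27 + sqrt(2)*pi/36 + sqrt(2)*pi**2/96.

-2/27 - sqrt(2)/27 + sqrt(2)*pi/36 + sqrt(2)*pi**2/96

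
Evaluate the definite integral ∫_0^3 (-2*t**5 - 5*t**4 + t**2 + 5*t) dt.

-909/2

By the power rule, an antiderivative is F(t) = -t**6/3 - t**5 + t**3/3 + 5*t**2/2.
Then F(3) - F(0) = (-909/2) - (0) = -909/2.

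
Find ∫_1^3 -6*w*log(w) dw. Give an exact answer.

12 - 27*log(3)

Integrate by parts once (u = ln w, dv = -6*w dw).
An antiderivative is F(w) = -3*w**2*(2*log(w) - 1)/2.
Then F(3) - F(1) = (27/2 - 27*log(3)) - (3/2) = 12 - 27*log(3).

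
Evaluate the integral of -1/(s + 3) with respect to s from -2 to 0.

-log(3)

An antiderivative is F(s) = -log(s + 3).
Then F(0) - F(-2) = (-log(3)) - (0) = -log(3).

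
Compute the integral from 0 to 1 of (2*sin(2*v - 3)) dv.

Let u = 2*v - 3, so du = 2 dv. When v = 0, u = -3; when v = 1, u = -1.
The integral becomes ∫ sin(u) du from -3 to -1, with antiderivative -cos(u).
Back in v: F(v) = -cos(2*v - 3).
Then F(1) - F(0) = (-cos(1)) - (-cos(3)) = cos(3) - cos(1).

cos(3) - cos(1)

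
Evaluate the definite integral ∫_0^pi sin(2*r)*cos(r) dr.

4/3

Use the identity sin(2*r)cos(r) = [sin(3*r) + sin(r)]/2.
An antiderivative is F(r) = -cos(r)/2 - cos(3*r)/6.
Then F(pi) - F(0) = (2/3) - (-2/3) = 4/3.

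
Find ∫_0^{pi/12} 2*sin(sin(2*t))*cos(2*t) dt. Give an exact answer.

Let u = sin(2*t), so du = 2*cos(2*t) dt. When t = 0, u = 0; when t = pi/12, u = 1/2.
The integral becomes ∫ sin(u) du from 0 to 1/2, with antiderivative -cos(u).
Back in t: F(t) = -cos(sin(2*t)).
Then F(pi/12) - F(0) = (-cos(1/2)) - (-1) = 1 - cos(1/2).

1 - cos(1/2)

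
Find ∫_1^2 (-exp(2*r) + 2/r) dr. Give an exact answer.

An antiderivative is F(r) = -exp(2*r)/2 + 2*log(r).
Then F(2) - F(1) = (-exp(4)/2 + log(4)) - (-exp(2)/2) = -exp(4)/2 + log(4) + exp(2)/2.

-exp(4)/2 + log(4) + exp(2)/2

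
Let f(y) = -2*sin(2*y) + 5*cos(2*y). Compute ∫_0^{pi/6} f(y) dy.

An antiderivative is F(y) = 5*sin(2*y)/2 + cos(2*y).
Then F(pi/6) - F(0) = (1/2 + 5*sqrt(3)/4) - (1) = -1/2 + 5*sqrt(3)/4.

-1/2 + 5*sqrt(3)/4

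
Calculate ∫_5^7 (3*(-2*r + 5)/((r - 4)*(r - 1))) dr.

Factor the denominator: r**2 - 5*r + 4 = (r - 1)(r - 4).
Partial fractions: 3*(-2*r + 5)/((r - 4)*(r - 1)) = -3/(r - 1) - 3/(r - 4).
An antiderivative is F(r) = -3*log(r - 4) - 3*log(r - 1).
Then F(7) - F(5) = (-6*log(3) - 3*log(2)) - (-log(64)) = -6*log(3) + 3*log(2).

-6*log(3) + 3*log(2)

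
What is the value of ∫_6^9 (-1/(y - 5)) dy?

-log(4)

An antiderivative is F(y) = -log(y - 5).
Then F(9) - F(6) = (-log(4)) - (0) = -log(4).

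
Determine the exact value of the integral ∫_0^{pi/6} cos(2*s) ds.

sqrt(3)/4

An antiderivative is F(s) = sin(2*s)/2.
Then F(pi/6) - F(0) = (sqrt(3)/4) - (0) = sqrt(3)/4.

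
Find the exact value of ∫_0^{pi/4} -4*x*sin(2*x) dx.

-1

Integrate by parts once (u = x, dv = -4*sin(2*x) dx).
An antiderivative is F(x) = 2*x*cos(2*x) - sin(2*x).
Then F(pi/4) - F(0) = (-1) - (0) = -1.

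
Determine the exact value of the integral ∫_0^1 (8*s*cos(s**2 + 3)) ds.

4*sin(4) - 4*sin(3)

Let u = s**2 + 3, so du = 2*s ds. When s = 0, u = 3; when s = 1, u = 4.
The integral becomes 4·∫ cos(u) du from 3 to 4, with antiderivative 4*sin(u).
Back in s: F(s) = 4*sin(s**2 + 3).
Then F(1) - F(0) = (4*sin(4)) - (4*sin(3)) = 4*sin(4) - 4*sin(3).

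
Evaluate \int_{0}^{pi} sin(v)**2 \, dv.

Use the identity sin^2(v) = (1 - cos(2*v))/2.
An antiderivative is F(v) = v/2 - sin(2*v)/4.
Then F(pi) - F(0) = (pi/2) - (0) = pi/2.

pi/2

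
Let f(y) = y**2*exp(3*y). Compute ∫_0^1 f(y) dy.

-2/27 + 5*exp(3)/27

Integrate by parts twice (u = y^2, dv = exp(3*y) dy).
An antiderivative is F(y) = (9*y**2 - 6*y + 2)*exp(3*y)/27.
Then F(1) - F(0) = (5*exp(3)/27) - (2/27) = -2/27 + 5*exp(3)/27.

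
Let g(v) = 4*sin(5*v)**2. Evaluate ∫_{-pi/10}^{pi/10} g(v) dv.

Use the identity sin^2(5*v) = (1 - cos(10*v))/2.
An antiderivative is F(v) = 2*v - sin(10*v)/5.
Then F(pi/10) - F(-pi/10) = (pi/5) - (-pi/5) = 2*pi/5.

2*pi/5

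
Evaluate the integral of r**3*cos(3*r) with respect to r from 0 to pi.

4/27 - pi**2/3

Integrate by parts 3 times (u = r^3, dv = cos(3*r) dr).
An antiderivative is F(r) = r**3*sin(3*r)/3 + r**2*cos(3*r)/3 - 2*r*sin(3*r)/9 - 2*cos(3*r)/27.
Then F(pi) - F(0) = (2/27 - pi**2/3) - (-2/27) = 4/27 - pi**2/3.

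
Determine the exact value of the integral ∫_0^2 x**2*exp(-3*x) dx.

Integrate by parts twice (u = x^2, dv = exp(-3*x) dx).
An antiderivative is F(x) = (-9*x**2 - 6*x - 2)*exp(-3*x)/27.
Then F(2) - F(0) = (-50*exp(-6)/27) - (-2/27) = 2/27 - 50*exp(-6)/27.

2/27 - 50*exp(-6)/27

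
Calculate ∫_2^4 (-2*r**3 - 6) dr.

By the power rule, an antiderivative is F(r) = -r**4/2 - 6*r.
Then F(4) - F(2) = (-152) - (-20) = -132.

-132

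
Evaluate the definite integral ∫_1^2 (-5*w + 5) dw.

-5/2

By the power rule, an antiderivative is F(w) = -5*w**2/2 + 5*w.
Then F(2) - F(1) = (0) - (5/2) = -5/2.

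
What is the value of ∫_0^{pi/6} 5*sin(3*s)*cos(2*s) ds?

Use the identity sin(3*s)cos(2*s) = [sin(5*s) + sin(s)]/2.
An antiderivative is F(s) = -5*cos(s)/2 - cos(5*s)/2.
Then F(pi/6) - F(0) = (-sqrt(3)) - (-3) = 3 - sqrt(3).

3 - sqrt(3)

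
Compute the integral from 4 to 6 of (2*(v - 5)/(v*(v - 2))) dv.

Factor the denominator: v**2 - 2*v = v(v - 2).
Partial fractions: 2*(v - 5)/(v*(v - 2)) = 5/v - 3/(v - 2).
An antiderivative is F(v) = 5*log(v) - 3*log(v - 2).
Then F(6) - F(4) = (-log(2) + 5*log(3)) - (7*log(2)) = -8*log(2) + 5*log(3).

-8*log(2) + 5*log(3)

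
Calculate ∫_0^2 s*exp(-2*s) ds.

Integrate by parts once (u = s, dv = exp(-2*s) ds).
An antiderivative is F(s) = (-2*s - 1)*exp(-2*s)/4.
Then F(2) - F(0) = (-5*exp(-4)/4) - (-1/4) = (-5 + exp(4))*exp(-4)/4.

(-5 + exp(4))*exp(-4)/4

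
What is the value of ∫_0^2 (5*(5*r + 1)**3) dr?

3660

Let u = 5*r + 1, so du = 5 dr. When r = 0, u = 1; when r = 2, u = 11.
The integral becomes ∫ u**3 du from 1 to 11, with antiderivative u**4/4.
Back in r: F(r) = (5*r + 1)**4/4.
Then F(2) - F(0) = (14641/4) - (1/4) = 3660.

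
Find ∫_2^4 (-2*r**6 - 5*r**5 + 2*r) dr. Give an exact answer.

-55948/7

By the power rule, an antiderivative is F(r) = -2*r**7/7 - 5*r**6/6 + r**2.
Then F(4) - F(2) = (-169648/21) - (-1804/21) = -55948/7.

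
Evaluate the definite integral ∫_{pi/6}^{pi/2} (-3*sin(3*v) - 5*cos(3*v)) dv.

10/3

An antiderivative is F(v) = -5*sin(3*v)/3 + cos(3*v).
Then F(pi/2) - F(pi/6) = (5/3) - (-5/3) = 10/3.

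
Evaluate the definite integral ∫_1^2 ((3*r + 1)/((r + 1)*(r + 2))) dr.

Factor the denominator: r**2 + 3*r + 2 = (r + 2)(r + 1).
Partial fractions: (3*r + 1)/((r + 1)*(r + 2)) = 5/(r + 2) - 2/(r + 1).
An antiderivative is F(r) = -2*log(r + 1) + 5*log(r + 2).
Then F(2) - F(1) = (-2*log(3) + 10*log(2)) - (-2*log(2) + 5*log(3)) = -7*log(3) + 12*log(2).

-7*log(3) + 12*log(2)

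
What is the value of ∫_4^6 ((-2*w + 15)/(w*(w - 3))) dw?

Factor the denominator: w**2 - 3*w = w(w - 3).
Partial fractions: (-2*w + 15)/(w*(w - 3)) = -5/w + 3/(w - 3).
An antiderivative is F(w) = -5*log(w) + 3*log(w - 3).
Then F(6) - F(4) = (-5*log(2) - 2*log(3)) - (-10*log(2)) = log(32/9).

log(32/9)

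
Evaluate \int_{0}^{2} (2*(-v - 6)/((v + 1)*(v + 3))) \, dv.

Factor the denominator: v**2 + 4*v + 3 = (v + 3)(v + 1).
Partial fractions: 2*(-v - 6)/((v + 1)*(v + 3)) = 3/(v + 3) - 5/(v + 1).
An antiderivative is F(v) = -5*log(v + 1) + 3*log(v + 3).
Then F(2) - F(0) = (-5*log(3) + 3*log(5)) - (log(27)) = -8*log(3) + 3*log(5).

-8*log(3) + 3*log(5)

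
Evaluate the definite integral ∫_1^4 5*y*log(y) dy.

-75/4 + 80*log(2)

Integrate by parts once (u = ln y, dv = 5*y dy).
An antiderivative is F(y) = 5*y**2*(2*log(y) - 1)/4.
Then F(4) - F(1) = (-20 + 80*log(2)) - (-5/4) = -75/4 + 80*log(2).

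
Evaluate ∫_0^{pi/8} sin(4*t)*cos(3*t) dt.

4/7 - 3*sqrt(sqrt(2) + 2)/14

Use the identity sin(4*t)cos(3*t) = [sin(7*t) + sin(t)]/2.
An antiderivative is F(t) = -cos(t)/2 - cos(7*t)/14.
Then F(pi/8) - F(0) = (-3*sqrt(sqrt(2) + 2)/14) - (-4/7) = 4/7 - 3*sqrt(sqrt(2) + 2)/14.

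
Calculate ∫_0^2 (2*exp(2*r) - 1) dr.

-3 + exp(4)

An antiderivative is F(r) = exp(2*r) - r.
Then F(2) - F(0) = (-2 + exp(4)) - (1) = -3 + exp(4).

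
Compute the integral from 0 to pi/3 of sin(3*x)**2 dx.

pi/6

Use the identity sin^2(3*x) = (1 - cos(6*x))/2.
An antiderivative is F(x) = x/2 - sin(6*x)/12.
Then F(pi/3) - F(0) = (pi/6) - (0) = pi/6.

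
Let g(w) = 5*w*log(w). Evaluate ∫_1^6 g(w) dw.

-175/4 + 90*log(2) + 90*log(3)

Integrate by parts once (u = ln w, dv = 5*w dw).
An antiderivative is F(w) = 5*w**2*(2*log(w) - 1)/4.
Then F(6) - F(1) = (-45 + 90*log(2) + 90*log(3)) - (-5/4) = -175/4 + 90*log(2) + 90*log(3).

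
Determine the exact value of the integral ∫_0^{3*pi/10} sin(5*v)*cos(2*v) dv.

sqrt(2*sqrt(5) + 10)/42 + 5/21

Use the identity sin(5*v)cos(2*v) = [sin(7*v) + sin(3*v)]/2.
An antiderivative is F(v) = -cos(3*v)/6 - cos(7*v)/14.
Then F(3*pi/10) - F(0) = (sqrt(2*sqrt(5) + 10)/42) - (-5/21) = sqrt(2*sqrt(5) + 10)/42 + 5/21.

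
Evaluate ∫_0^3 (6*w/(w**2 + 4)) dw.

-6*log(2) + 3*log(13)

Let u = w**2 + 4, so du = 2*w dw. When w = 0, u = 4; when w = 3, u = 13.
The integral becomes 3·∫ 1/u du from 4 to 13, with antiderivative 3*log(u).
Back in w: F(w) = 3*log(w**2 + 4).
Then F(3) - F(0) = (3*log(13)) - (log(64)) = -6*log(2) + 3*log(13).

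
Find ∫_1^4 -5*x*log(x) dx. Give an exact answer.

Integrate by parts once (u = ln x, dv = -5*x dx).
An antiderivative is F(x) = -5*x**2*(2*log(x) - 1)/4.
Then F(4) - F(1) = (20 - 80*log(2)) - (5/4) = 75/4 - 80*log(2).

75/4 - 80*log(2)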